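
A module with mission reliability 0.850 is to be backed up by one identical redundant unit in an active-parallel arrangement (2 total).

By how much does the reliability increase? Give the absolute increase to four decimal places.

R_before = 0.850
R_after = 1 − (1 − 0.850)^2 = 0.9775
ΔR = 0.9775 − 0.850 = 0.1275

0.1275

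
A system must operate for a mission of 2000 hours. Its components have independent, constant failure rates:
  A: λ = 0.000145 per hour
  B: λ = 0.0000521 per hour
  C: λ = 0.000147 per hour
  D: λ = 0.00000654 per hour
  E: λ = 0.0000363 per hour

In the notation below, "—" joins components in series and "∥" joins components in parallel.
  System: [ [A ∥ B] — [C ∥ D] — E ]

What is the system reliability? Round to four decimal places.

R(A) = exp(−0.000145 × 2000) = 0.748264
R(B) = exp(−0.0000521 × 2000) = 0.901045
R(C) = exp(−0.000147 × 2000) = 0.745276
R(D) = exp(−0.00000654 × 2000) = 0.987005
R(E) = exp(−0.0000363 × 2000) = 0.929973
Parallel (A and B): 1 − (1 − 0.748264)(1 − 0.901045) = 0.975089
Parallel (C and D): 1 − (1 − 0.745276)(1 − 0.987005) = 0.996690
Series ([0.975089], [0.996690], and E): 0.975089 × 0.996690 × 0.929973 = 0.9038

0.9038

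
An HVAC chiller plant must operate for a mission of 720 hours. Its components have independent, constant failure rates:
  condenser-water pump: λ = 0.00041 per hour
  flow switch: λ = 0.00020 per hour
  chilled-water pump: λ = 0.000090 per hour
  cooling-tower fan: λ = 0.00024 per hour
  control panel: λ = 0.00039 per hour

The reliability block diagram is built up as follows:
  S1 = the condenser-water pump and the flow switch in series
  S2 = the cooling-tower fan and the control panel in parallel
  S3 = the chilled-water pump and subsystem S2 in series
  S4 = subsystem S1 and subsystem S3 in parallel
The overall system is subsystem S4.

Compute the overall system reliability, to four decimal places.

R(condenser-water pump) = exp(−0.00041 × 720) = 0.744383
R(flow switch) = exp(−0.00020 × 720) = 0.865888
R(chilled-water pump) = exp(−0.000090 × 720) = 0.937255
R(cooling-tower fan) = exp(−0.00024 × 720) = 0.841306
R(control panel) = exp(−0.00039 × 720) = 0.755179
Series (condenser-water pump and flow switch): 0.744383 × 0.865888 = 0.644552
Parallel (cooling-tower fan and control panel): 1 − (1 − 0.841306)(1 − 0.755179) = 0.961148
Series (chilled-water pump and [0.961148]): 0.937255 × 0.961148 = 0.900841
Parallel ([0.644552] and [0.900841]): 1 − (1 − 0.644552)(1 − 0.900841) = 0.9648

0.9648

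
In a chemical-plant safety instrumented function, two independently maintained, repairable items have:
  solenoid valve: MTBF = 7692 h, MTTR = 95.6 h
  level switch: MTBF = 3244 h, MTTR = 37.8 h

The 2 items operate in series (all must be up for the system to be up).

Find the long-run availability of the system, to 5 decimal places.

0.97635

A(solenoid valve) = MTBF/(MTBF+MTTR) = 7692/(7692+95.6) = 0.987724
A(level switch) = MTBF/(MTBF+MTTR) = 3244/(3244+37.8) = 0.988482
Series availability: 0.987724 × 0.988482 = 0.97635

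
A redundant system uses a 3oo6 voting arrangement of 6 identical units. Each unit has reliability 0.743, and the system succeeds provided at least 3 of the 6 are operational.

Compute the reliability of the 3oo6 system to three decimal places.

0.959

R = Σ_{i=3}^{6} C(6,i) p^i (1−p)^{6−i} with p = 0.743
C(6,3)·0.743^3·0.257^3 = 0.13925
C(6,4)·0.743^4·0.257^2 = 0.30193
C(6,5)·0.743^5·0.257^1 = 0.34916
C(6,6)·0.743^6·0.257^0 = 0.16824
Sum = 0.959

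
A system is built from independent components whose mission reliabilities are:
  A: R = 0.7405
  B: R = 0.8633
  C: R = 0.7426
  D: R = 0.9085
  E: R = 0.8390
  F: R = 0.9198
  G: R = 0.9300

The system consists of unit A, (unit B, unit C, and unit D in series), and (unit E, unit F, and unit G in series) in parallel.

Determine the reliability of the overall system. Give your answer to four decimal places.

0.9694

Series (B, C, and D): 0.863300 × 0.742600 × 0.908500 = 0.582427
Series (E, F, and G): 0.839000 × 0.919800 × 0.930000 = 0.717692
Parallel (A, [0.582427], and [0.717692]): 1 − (1 − 0.740500)(1 − 0.582427)(1 − 0.717692) = 0.9694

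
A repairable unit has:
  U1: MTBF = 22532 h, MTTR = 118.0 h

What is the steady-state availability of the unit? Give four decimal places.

A(U1) = MTBF/(MTBF+MTTR) = 22532/(22532+118.0) = 0.9948

0.9948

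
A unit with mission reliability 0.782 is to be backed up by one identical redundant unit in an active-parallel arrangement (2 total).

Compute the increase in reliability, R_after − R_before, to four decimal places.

0.1705

R_before = 0.782
R_after = 1 − (1 − 0.782)^2 = 0.9525
ΔR = 0.9525 − 0.782 = 0.1705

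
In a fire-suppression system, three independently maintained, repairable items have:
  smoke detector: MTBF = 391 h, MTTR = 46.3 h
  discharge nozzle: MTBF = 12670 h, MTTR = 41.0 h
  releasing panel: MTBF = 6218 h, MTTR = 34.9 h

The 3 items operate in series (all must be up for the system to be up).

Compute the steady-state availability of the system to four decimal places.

A(smoke detector) = MTBF/(MTBF+MTTR) = 391/(391+46.3) = 0.894123
A(discharge nozzle) = MTBF/(MTBF+MTTR) = 12670/(12670+41.0) = 0.996774
A(releasing panel) = MTBF/(MTBF+MTTR) = 6218/(6218+34.9) = 0.994419
Series availability: 0.894123 × 0.996774 × 0.994419 = 0.8863

0.8863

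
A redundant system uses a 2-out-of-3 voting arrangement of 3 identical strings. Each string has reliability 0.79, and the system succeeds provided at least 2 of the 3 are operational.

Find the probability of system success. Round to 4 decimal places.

0.8862

R = Σ_{i=2}^{3} C(3,i) p^i (1−p)^{3−i} with p = 0.79
C(3,2)·0.79^2·0.21^1 = 0.393183
C(3,3)·0.79^3·0.21^0 = 0.493039
Sum = 0.8862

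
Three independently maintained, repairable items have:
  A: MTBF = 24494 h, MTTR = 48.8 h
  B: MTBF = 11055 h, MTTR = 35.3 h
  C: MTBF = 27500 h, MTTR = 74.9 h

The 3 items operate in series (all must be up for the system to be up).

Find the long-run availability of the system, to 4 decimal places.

0.9921

A(A) = MTBF/(MTBF+MTTR) = 24494/(24494+48.8) = 0.998012
A(B) = MTBF/(MTBF+MTTR) = 11055/(11055+35.3) = 0.996817
A(C) = MTBF/(MTBF+MTTR) = 27500/(27500+74.9) = 0.997284
Series availability: 0.998012 × 0.996817 × 0.997284 = 0.9921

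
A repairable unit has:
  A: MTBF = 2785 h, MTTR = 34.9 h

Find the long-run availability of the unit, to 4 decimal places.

0.9876

A(A) = MTBF/(MTBF+MTTR) = 2785/(2785+34.9) = 0.9876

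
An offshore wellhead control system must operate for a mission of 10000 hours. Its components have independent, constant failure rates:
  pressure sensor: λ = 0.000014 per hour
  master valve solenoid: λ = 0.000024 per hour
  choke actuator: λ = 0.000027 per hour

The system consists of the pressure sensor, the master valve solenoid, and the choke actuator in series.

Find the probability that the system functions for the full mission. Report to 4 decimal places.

0.5220

R(pressure sensor) = exp(−0.000014 × 10000) = 0.869358
R(master valve solenoid) = exp(−0.000024 × 10000) = 0.786628
R(choke actuator) = exp(−0.000027 × 10000) = 0.763379
Series (pressure sensor, master valve solenoid, and choke actuator): 0.869358 × 0.786628 × 0.763379 = 0.5220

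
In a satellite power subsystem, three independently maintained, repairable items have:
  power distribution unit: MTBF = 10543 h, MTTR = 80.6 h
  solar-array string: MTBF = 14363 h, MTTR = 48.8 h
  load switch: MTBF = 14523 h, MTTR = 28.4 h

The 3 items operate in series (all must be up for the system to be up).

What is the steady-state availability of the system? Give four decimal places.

A(power distribution unit) = MTBF/(MTBF+MTTR) = 10543/(10543+80.6) = 0.992413
A(solar-array string) = MTBF/(MTBF+MTTR) = 14363/(14363+48.8) = 0.996614
A(load switch) = MTBF/(MTBF+MTTR) = 14523/(14523+28.4) = 0.998048
Series availability: 0.992413 × 0.996614 × 0.998048 = 0.9871

0.9871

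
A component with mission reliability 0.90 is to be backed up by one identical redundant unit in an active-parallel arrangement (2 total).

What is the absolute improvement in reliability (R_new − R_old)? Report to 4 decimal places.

R_before = 0.90
R_after = 1 − (1 − 0.90)^2 = 0.9900
ΔR = 0.9900 − 0.90 = 0.0900

0.0900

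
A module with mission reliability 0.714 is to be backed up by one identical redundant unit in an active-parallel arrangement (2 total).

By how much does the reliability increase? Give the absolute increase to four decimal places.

0.2042

R_before = 0.714
R_after = 1 − (1 − 0.714)^2 = 0.9182
ΔR = 0.9182 − 0.714 = 0.2042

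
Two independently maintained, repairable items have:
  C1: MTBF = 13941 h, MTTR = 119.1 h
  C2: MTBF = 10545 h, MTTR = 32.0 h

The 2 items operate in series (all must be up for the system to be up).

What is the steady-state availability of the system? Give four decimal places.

0.9885

A(C1) = MTBF/(MTBF+MTTR) = 13941/(13941+119.1) = 0.991529
A(C2) = MTBF/(MTBF+MTTR) = 10545/(10545+32.0) = 0.996975
Series availability: 0.991529 × 0.996975 = 0.9885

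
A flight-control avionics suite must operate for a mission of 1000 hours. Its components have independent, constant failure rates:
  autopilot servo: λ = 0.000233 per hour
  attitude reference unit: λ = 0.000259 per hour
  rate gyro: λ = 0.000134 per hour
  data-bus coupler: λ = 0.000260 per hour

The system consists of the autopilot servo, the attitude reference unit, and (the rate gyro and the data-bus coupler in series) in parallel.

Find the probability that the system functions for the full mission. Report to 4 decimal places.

0.9846

R(autopilot servo) = exp(−0.000233 × 1000) = 0.792154
R(attitude reference unit) = exp(−0.000259 × 1000) = 0.771823
R(rate gyro) = exp(−0.000134 × 1000) = 0.874590
R(data-bus coupler) = exp(−0.000260 × 1000) = 0.771052
Series (rate gyro and data-bus coupler): 0.874590 × 0.771052 = 0.674354
Parallel (autopilot servo, attitude reference unit, and [0.674354]): 1 − (1 − 0.792154)(1 − 0.771823)(1 − 0.674354) = 0.9846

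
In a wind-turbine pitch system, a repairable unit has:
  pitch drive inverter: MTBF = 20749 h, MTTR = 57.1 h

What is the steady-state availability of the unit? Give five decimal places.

A(pitch drive inverter) = MTBF/(MTBF+MTTR) = 20749/(20749+57.1) = 0.99726

0.99726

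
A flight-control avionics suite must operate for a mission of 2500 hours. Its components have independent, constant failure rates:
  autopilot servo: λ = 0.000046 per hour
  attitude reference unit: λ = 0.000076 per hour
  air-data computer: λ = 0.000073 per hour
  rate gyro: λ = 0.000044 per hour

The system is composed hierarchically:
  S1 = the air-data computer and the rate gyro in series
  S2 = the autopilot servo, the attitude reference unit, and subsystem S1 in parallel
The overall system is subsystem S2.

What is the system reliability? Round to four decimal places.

0.9952

R(autopilot servo) = exp(−0.000046 × 2500) = 0.891366
R(attitude reference unit) = exp(−0.000076 × 2500) = 0.826959
R(air-data computer) = exp(−0.000073 × 2500) = 0.833185
R(rate gyro) = exp(−0.000044 × 2500) = 0.895834
Series (air-data computer and rate gyro): 0.833185 × 0.895834 = 0.746395
Parallel (autopilot servo, attitude reference unit, and [0.746395]): 1 − (1 − 0.891366)(1 − 0.826959)(1 − 0.746395) = 0.9952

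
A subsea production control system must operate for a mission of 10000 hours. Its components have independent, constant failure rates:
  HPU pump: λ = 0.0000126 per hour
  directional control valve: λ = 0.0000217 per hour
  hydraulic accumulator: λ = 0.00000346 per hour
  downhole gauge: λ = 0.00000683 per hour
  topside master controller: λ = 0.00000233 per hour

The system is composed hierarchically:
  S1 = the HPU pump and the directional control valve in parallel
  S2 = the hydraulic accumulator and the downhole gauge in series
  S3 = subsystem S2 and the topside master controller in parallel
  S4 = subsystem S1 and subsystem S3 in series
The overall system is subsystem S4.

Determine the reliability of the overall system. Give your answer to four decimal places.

R(HPU pump) = exp(−0.0000126 × 10000) = 0.881615
R(directional control valve) = exp(−0.0000217 × 10000) = 0.804930
R(hydraulic accumulator) = exp(−0.00000346 × 10000) = 0.965992
R(downhole gauge) = exp(−0.00000683 × 10000) = 0.933980
R(topside master controller) = exp(−0.00000233 × 10000) = 0.976969
Parallel (HPU pump and directional control valve): 1 − (1 − 0.881615)(1 − 0.804930) = 0.976907
Series (hydraulic accumulator and downhole gauge): 0.965992 × 0.933980 = 0.902217
Parallel ([0.902217] and topside master controller): 1 − (1 − 0.902217)(1 − 0.976969) = 0.997748
Series ([0.976907] and [0.997748]): 0.976907 × 0.997748 = 0.9747

0.9747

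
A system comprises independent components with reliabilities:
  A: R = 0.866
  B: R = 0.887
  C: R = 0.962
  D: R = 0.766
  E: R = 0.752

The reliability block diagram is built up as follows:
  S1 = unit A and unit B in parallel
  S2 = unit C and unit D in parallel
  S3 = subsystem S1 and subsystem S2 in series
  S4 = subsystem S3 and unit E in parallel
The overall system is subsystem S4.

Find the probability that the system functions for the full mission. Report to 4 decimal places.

0.9941

Parallel (A and B): 1 − (1 − 0.866000)(1 − 0.887000) = 0.984858
Parallel (C and D): 1 − (1 − 0.962000)(1 − 0.766000) = 0.991108
Series ([0.984858] and [0.991108]): 0.984858 × 0.991108 = 0.976101
Parallel ([0.976101] and E): 1 − (1 − 0.976101)(1 − 0.752000) = 0.9941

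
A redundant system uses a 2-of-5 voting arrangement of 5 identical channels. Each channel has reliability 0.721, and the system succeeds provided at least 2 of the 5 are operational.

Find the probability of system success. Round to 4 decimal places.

R = Σ_{i=2}^{5} C(5,i) p^i (1−p)^{5−i} with p = 0.721
C(5,2)·0.721^2·0.279^3 = 0.112897
C(5,3)·0.721^3·0.279^2 = 0.291752
C(5,4)·0.721^4·0.279^1 = 0.376977
C(5,5)·0.721^5·0.279^0 = 0.194839
Sum = 0.9765

0.9765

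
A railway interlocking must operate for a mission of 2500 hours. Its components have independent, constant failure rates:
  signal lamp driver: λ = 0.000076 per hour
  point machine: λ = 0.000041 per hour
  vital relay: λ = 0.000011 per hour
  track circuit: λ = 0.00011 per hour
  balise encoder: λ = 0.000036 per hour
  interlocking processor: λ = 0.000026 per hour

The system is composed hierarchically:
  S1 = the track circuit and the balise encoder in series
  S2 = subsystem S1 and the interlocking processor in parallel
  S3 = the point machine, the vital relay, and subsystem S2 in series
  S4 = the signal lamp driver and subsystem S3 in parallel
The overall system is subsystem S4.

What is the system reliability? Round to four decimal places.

R(signal lamp driver) = exp(−0.000076 × 2500) = 0.826959
R(point machine) = exp(−0.000041 × 2500) = 0.902578
R(vital relay) = exp(−0.000011 × 2500) = 0.972875
R(track circuit) = exp(−0.00011 × 2500) = 0.759572
R(balise encoder) = exp(−0.000036 × 2500) = 0.913931
R(interlocking processor) = exp(−0.000026 × 2500) = 0.937067
Series (track circuit and balise encoder): 0.759572 × 0.913931 = 0.694196
Parallel ([0.694196] and interlocking processor): 1 − (1 − 0.694196)(1 − 0.937067) = 0.980755
Series (point machine, vital relay, and [0.980755]): 0.902578 × 0.972875 × 0.980755 = 0.861197
Parallel (signal lamp driver and [0.861197]): 1 − (1 − 0.826959)(1 − 0.861197) = 0.9760

0.9760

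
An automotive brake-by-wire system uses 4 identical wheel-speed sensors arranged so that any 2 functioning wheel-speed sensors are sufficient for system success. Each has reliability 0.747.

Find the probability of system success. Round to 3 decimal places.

0.948

R = Σ_{i=2}^{4} C(4,i) p^i (1−p)^{4−i} with p = 0.747
C(4,2)·0.747^2·0.253^2 = 0.21431
C(4,3)·0.747^3·0.253^1 = 0.42183
C(4,4)·0.747^4·0.253^0 = 0.31137
Sum = 0.948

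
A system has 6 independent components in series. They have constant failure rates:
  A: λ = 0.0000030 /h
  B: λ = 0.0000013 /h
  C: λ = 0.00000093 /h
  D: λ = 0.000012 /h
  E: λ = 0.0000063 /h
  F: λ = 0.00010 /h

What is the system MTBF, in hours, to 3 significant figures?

8100

Series of exponential components: λ_sys = Σ λ_i
λ_sys = 0.0000030 + 0.0000013 + 0.00000093 + 0.000012 + 0.0000063 + 0.00010 = 1.2353e-04 /h
MTBF = 1 / λ_sys = 8100 h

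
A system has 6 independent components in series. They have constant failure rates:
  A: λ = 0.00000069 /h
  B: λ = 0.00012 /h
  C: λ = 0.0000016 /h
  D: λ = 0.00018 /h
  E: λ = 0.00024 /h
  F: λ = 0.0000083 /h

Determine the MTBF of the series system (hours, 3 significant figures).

1820

Series of exponential components: λ_sys = Σ λ_i
λ_sys = 0.00000069 + 0.00012 + 0.0000016 + 0.00018 + 0.00024 + 0.0000083 = 5.5059e-04 /h
MTBF = 1 / λ_sys = 1820 h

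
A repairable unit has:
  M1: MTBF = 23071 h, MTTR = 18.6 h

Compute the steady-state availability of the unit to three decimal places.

A(M1) = MTBF/(MTBF+MTTR) = 23071/(23071+18.6) = 0.999

0.999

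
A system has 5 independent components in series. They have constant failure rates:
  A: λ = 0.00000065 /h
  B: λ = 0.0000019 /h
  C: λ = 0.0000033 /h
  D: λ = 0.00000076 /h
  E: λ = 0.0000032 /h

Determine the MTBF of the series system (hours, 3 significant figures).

102000

Series of exponential components: λ_sys = Σ λ_i
λ_sys = 0.00000065 + 0.0000019 + 0.0000033 + 0.00000076 + 0.0000032 = 9.8100e-06 /h
MTBF = 1 / λ_sys = 102000 h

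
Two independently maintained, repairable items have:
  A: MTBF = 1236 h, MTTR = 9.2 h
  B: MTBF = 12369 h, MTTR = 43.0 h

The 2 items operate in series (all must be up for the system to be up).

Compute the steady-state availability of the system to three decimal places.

A(A) = MTBF/(MTBF+MTTR) = 1236/(1236+9.2) = 0.992612
A(B) = MTBF/(MTBF+MTTR) = 12369/(12369+43.0) = 0.996536
Series availability: 0.992612 × 0.996536 = 0.989

0.989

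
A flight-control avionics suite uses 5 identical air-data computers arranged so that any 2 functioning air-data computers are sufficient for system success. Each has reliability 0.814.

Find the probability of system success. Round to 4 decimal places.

R = Σ_{i=2}^{5} C(5,i) p^i (1−p)^{5−i} with p = 0.814
C(5,2)·0.814^2·0.186^3 = 0.042637
C(5,3)·0.814^3·0.186^2 = 0.186595
C(5,4)·0.814^4·0.186^1 = 0.408301
C(5,5)·0.814^5·0.186^0 = 0.357373
Sum = 0.9949

0.9949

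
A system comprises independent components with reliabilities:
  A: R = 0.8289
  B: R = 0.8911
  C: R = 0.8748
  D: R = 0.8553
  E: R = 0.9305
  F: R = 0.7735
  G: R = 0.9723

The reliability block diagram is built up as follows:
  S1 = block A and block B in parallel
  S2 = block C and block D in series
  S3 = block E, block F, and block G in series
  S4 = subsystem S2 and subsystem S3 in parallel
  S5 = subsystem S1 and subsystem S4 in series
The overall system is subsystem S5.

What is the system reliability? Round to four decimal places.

0.9072

Parallel (A and B): 1 − (1 − 0.828900)(1 − 0.891100) = 0.981367
Series (C and D): 0.874800 × 0.855300 = 0.748216
Series (E, F, and G): 0.930500 × 0.773500 × 0.972300 = 0.699805
Parallel ([0.748216] and [0.699805]): 1 − (1 − 0.748216)(1 − 0.699805) = 0.924416
Series ([0.981367] and [0.924416]): 0.981367 × 0.924416 = 0.9072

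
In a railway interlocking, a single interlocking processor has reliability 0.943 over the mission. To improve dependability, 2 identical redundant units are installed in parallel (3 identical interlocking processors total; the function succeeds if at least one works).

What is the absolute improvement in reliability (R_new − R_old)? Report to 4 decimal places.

R_before = 0.943
R_after = 1 − (1 − 0.943)^3 = 0.9998
ΔR = 0.9998 − 0.943 = 0.0568

0.0568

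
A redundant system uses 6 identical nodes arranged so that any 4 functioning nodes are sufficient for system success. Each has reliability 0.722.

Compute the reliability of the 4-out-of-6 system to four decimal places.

R = Σ_{i=4}^{6} C(6,i) p^i (1−p)^{6−i} with p = 0.722
C(6,4)·0.722^4·0.278^2 = 0.315014
C(6,5)·0.722^5·0.278^1 = 0.327252
C(6,6)·0.722^6·0.278^0 = 0.141652
Sum = 0.7839

0.7839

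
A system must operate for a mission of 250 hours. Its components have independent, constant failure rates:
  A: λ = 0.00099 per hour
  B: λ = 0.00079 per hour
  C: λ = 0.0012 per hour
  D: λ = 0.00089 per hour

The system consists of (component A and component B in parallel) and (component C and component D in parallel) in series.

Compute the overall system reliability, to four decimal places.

R(A) = exp(−0.00099 × 250) = 0.780750
R(B) = exp(−0.00079 × 250) = 0.820780
R(C) = exp(−0.0012 × 250) = 0.740818
R(D) = exp(−0.00089 × 250) = 0.800515
Parallel (A and B): 1 − (1 − 0.780750)(1 − 0.820780) = 0.960706
Parallel (C and D): 1 − (1 − 0.740818)(1 − 0.800515) = 0.948297
Series ([0.960706] and [0.948297]): 0.960706 × 0.948297 = 0.9110

0.9110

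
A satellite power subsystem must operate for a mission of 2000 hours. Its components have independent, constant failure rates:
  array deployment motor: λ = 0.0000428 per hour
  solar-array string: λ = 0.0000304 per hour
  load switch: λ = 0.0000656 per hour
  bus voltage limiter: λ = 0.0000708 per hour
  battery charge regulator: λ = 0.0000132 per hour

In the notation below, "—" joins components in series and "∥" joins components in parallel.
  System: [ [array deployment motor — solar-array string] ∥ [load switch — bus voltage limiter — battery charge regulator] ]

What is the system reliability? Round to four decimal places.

R(array deployment motor) = exp(−0.0000428 × 2000) = 0.917961
R(solar-array string) = exp(−0.0000304 × 2000) = 0.941011
R(load switch) = exp(−0.0000656 × 2000) = 0.877042
R(bus voltage limiter) = exp(−0.0000708 × 2000) = 0.867968
R(battery charge regulator) = exp(−0.0000132 × 2000) = 0.973945
Series (array deployment motor and solar-array string): 0.917961 × 0.941011 = 0.863811
Series (load switch, bus voltage limiter, and battery charge regulator): 0.877042 × 0.867968 × 0.973945 = 0.741410
Parallel ([0.863811] and [0.741410]): 1 − (1 − 0.863811)(1 − 0.741410) = 0.9648

0.9648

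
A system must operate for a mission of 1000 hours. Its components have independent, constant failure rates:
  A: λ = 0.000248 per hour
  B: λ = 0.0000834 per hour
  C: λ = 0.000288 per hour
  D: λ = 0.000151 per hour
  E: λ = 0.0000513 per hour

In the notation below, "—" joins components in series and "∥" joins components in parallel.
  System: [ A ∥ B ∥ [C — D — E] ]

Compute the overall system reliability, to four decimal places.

R(A) = exp(−0.000248 × 1000) = 0.780360
R(B) = exp(−0.0000834 × 1000) = 0.919983
R(C) = exp(−0.000288 × 1000) = 0.749762
R(D) = exp(−0.000151 × 1000) = 0.859848
R(E) = exp(−0.0000513 × 1000) = 0.949994
Series (C, D, and E): 0.749762 × 0.859848 × 0.949994 = 0.612443
Parallel (A, B, and [0.612443]): 1 − (1 − 0.780360)(1 − 0.919983)(1 − 0.612443) = 0.9932

0.9932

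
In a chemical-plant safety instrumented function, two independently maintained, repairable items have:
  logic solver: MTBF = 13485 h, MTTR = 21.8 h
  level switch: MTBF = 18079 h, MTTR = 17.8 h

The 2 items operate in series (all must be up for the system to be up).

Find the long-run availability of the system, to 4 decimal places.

A(logic solver) = MTBF/(MTBF+MTTR) = 13485/(13485+21.8) = 0.998386
A(level switch) = MTBF/(MTBF+MTTR) = 18079/(18079+17.8) = 0.999016
Series availability: 0.998386 × 0.999016 = 0.9974

0.9974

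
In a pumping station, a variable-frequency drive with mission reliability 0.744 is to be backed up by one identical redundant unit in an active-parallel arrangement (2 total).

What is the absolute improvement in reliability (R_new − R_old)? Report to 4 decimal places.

0.1905

R_before = 0.744
R_after = 1 − (1 − 0.744)^2 = 0.9345
ΔR = 0.9345 − 0.744 = 0.1905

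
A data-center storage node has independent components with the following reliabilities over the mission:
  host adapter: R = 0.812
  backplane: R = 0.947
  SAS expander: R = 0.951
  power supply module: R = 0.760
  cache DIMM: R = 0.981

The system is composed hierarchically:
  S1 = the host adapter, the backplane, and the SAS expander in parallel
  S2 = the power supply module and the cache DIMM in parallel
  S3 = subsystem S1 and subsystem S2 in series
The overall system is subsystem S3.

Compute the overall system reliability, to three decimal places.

0.995

Parallel (host adapter, backplane, and SAS expander): 1 − (1 − 0.81200)(1 − 0.94700)(1 − 0.95100) = 0.99951
Parallel (power supply module and cache DIMM): 1 − (1 − 0.76000)(1 − 0.98100) = 0.99544
Series ([0.99951] and [0.99544]): 0.99951 × 0.99544 = 0.995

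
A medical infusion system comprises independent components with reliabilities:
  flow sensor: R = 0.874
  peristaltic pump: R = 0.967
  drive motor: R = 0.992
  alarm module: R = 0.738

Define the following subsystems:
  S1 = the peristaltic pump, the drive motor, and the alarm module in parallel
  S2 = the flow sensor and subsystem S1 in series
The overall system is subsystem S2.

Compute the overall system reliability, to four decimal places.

0.8739

Parallel (peristaltic pump, drive motor, and alarm module): 1 − (1 − 0.967000)(1 − 0.992000)(1 − 0.738000) = 0.999931
Series (flow sensor and [0.999931]): 0.874000 × 0.999931 = 0.8739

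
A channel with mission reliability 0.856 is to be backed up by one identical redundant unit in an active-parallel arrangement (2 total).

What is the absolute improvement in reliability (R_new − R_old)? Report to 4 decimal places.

R_before = 0.856
R_after = 1 − (1 − 0.856)^2 = 0.9793
ΔR = 0.9793 − 0.856 = 0.1233

0.1233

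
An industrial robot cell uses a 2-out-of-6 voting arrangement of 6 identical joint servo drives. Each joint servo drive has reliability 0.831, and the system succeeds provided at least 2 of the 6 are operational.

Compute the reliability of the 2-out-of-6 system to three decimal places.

0.999

R = Σ_{i=2}^{6} C(6,i) p^i (1−p)^{6−i} with p = 0.831
C(6,2)·0.831^2·0.169^4 = 0.00845
C(6,3)·0.831^3·0.169^3 = 0.05540
C(6,4)·0.831^4·0.169^2 = 0.20430
C(6,5)·0.831^5·0.169^1 = 0.40183
C(6,6)·0.831^6·0.169^0 = 0.32931
Sum = 0.999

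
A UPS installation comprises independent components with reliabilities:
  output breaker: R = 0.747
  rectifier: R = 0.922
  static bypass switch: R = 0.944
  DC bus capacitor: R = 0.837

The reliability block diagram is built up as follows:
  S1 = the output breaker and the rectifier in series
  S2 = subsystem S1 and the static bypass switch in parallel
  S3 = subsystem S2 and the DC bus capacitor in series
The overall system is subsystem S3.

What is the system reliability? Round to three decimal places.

Series (output breaker and rectifier): 0.74700 × 0.92200 = 0.68873
Parallel ([0.68873] and static bypass switch): 1 − (1 − 0.68873)(1 − 0.94400) = 0.98257
Series ([0.98257] and DC bus capacitor): 0.98257 × 0.83700 = 0.822

0.822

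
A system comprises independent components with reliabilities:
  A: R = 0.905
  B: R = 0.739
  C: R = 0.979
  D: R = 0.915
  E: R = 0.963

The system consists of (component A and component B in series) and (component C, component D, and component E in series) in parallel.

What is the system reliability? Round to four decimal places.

0.9545

Series (A and B): 0.905000 × 0.739000 = 0.668795
Series (C, D, and E): 0.979000 × 0.915000 × 0.963000 = 0.862641
Parallel ([0.668795] and [0.862641]): 1 − (1 − 0.668795)(1 − 0.862641) = 0.9545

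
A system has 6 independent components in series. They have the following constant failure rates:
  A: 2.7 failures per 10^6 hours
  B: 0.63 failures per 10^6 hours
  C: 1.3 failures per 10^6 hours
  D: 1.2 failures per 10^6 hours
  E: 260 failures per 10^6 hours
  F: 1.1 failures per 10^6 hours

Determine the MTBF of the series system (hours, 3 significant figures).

3750

Series of exponential components: λ_sys = Σ λ_i
λ_sys = 0.0000027 + 0.00000063 + 0.0000013 + 0.0000012 + 0.00026 + 0.0000011 = 2.6693e-04 /h
MTBF = 1 / λ_sys = 3750 h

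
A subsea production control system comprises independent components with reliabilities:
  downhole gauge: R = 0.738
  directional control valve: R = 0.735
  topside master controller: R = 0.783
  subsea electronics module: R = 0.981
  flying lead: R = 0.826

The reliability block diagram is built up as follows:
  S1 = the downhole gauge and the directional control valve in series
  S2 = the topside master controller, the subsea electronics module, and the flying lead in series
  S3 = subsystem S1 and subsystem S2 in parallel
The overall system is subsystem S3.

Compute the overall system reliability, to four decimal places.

Series (downhole gauge and directional control valve): 0.738000 × 0.735000 = 0.542430
Series (topside master controller, subsea electronics module, and flying lead): 0.783000 × 0.981000 × 0.826000 = 0.634470
Parallel ([0.542430] and [0.634470]): 1 − (1 − 0.542430)(1 − 0.634470) = 0.8327

0.8327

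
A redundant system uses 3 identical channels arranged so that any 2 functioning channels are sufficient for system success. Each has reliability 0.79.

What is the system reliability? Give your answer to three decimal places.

R = Σ_{i=2}^{3} C(3,i) p^i (1−p)^{3−i} with p = 0.79
C(3,2)·0.79^2·0.21^1 = 0.39318
C(3,3)·0.79^3·0.21^0 = 0.49304
Sum = 0.886

0.886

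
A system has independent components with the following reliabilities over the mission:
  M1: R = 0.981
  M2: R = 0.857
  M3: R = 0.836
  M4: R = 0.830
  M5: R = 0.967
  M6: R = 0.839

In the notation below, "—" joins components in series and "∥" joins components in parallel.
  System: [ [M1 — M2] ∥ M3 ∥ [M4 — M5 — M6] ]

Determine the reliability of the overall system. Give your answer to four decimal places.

0.9915

Series (M1 and M2): 0.981000 × 0.857000 = 0.840717
Series (M4, M5, and M6): 0.830000 × 0.967000 × 0.839000 = 0.673390
Parallel ([0.840717], M3, and [0.673390]): 1 − (1 − 0.840717)(1 − 0.836000)(1 − 0.673390) = 0.9915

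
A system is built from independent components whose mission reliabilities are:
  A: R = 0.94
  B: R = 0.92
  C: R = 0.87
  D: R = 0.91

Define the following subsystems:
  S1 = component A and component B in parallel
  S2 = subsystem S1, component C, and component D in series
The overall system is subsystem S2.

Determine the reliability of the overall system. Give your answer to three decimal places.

Parallel (A and B): 1 − (1 − 0.94000)(1 − 0.92000) = 0.99520
Series ([0.99520], C, and D): 0.99520 × 0.87000 × 0.91000 = 0.788

0.788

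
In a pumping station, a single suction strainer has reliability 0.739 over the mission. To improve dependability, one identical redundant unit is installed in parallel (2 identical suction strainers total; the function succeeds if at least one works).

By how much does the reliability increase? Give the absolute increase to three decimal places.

R_before = 0.739
R_after = 1 − (1 − 0.739)^2 = 0.932
ΔR = 0.932 − 0.739 = 0.193

0.193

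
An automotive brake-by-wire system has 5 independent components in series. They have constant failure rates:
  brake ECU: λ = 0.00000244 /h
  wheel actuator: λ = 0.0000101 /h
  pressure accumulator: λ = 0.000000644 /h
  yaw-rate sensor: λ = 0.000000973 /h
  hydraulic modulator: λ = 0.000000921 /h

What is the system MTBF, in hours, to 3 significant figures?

Series of exponential components: λ_sys = Σ λ_i
λ_sys = 0.00000244 + 0.0000101 + 0.000000644 + 0.000000973 + 0.000000921 = 1.5078e-05 /h
MTBF = 1 / λ_sys = 66300 h

66300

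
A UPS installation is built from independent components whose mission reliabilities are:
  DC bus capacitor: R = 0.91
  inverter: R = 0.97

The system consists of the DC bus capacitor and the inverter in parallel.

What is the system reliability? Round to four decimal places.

Parallel (DC bus capacitor and inverter): 1 − (1 − 0.910000)(1 − 0.970000) = 0.9973

0.9973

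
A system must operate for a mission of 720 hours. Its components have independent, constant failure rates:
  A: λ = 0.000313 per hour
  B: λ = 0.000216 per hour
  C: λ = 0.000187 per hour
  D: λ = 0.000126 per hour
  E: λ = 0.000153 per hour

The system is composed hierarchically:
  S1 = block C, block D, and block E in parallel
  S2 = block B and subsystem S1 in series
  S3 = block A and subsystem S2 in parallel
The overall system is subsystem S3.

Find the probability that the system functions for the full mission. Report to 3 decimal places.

R(A) = exp(−0.000313 × 720) = 0.79823
R(B) = exp(−0.000216 × 720) = 0.85597
R(C) = exp(−0.000187 × 720) = 0.87403
R(D) = exp(−0.000126 × 720) = 0.91327
R(E) = exp(−0.000153 × 720) = 0.89569
Parallel (C, D, and E): 1 − (1 − 0.87403)(1 − 0.91327)(1 − 0.89569) = 0.99886
Series (B and [0.99886]): 0.85597 × 0.99886 = 0.85499
Parallel (A and [0.85499]): 1 − (1 − 0.79823)(1 − 0.85499) = 0.971

0.971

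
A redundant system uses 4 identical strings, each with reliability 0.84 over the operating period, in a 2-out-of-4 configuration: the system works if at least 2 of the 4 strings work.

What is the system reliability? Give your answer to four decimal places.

0.9856

R = Σ_{i=2}^{4} C(4,i) p^i (1−p)^{4−i} with p = 0.84
C(4,2)·0.84^2·0.16^2 = 0.108380
C(4,3)·0.84^3·0.16^1 = 0.379331
C(4,4)·0.84^4·0.16^0 = 0.497871
Sum = 0.9856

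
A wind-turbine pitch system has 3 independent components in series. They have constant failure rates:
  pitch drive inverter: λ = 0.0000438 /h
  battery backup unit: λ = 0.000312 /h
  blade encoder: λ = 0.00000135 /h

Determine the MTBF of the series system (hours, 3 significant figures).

2800

Series of exponential components: λ_sys = Σ λ_i
λ_sys = 0.0000438 + 0.000312 + 0.00000135 = 3.5715e-04 /h
MTBF = 1 / λ_sys = 2800 h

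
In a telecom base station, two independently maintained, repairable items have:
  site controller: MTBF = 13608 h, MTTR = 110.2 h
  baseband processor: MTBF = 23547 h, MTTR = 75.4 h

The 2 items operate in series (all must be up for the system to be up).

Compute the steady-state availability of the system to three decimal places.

A(site controller) = MTBF/(MTBF+MTTR) = 13608/(13608+110.2) = 0.991967
A(baseband processor) = MTBF/(MTBF+MTTR) = 23547/(23547+75.4) = 0.996808
Series availability: 0.991967 × 0.996808 = 0.989

0.989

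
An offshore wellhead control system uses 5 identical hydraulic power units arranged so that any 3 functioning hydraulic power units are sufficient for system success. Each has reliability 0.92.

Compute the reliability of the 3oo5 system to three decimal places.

0.995

R = Σ_{i=3}^{5} C(5,i) p^i (1−p)^{5−i} with p = 0.92
C(5,3)·0.92^3·0.08^2 = 0.04984
C(5,4)·0.92^4·0.08^1 = 0.28656
C(5,5)·0.92^5·0.08^0 = 0.65908
Sum = 0.995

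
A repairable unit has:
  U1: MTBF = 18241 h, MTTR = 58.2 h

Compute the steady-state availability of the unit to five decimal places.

0.99682

A(U1) = MTBF/(MTBF+MTTR) = 18241/(18241+58.2) = 0.99682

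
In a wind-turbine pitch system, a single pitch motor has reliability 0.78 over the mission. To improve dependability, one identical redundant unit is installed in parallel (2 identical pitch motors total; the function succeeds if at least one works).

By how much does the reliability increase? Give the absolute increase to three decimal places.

0.172

R_before = 0.78
R_after = 1 − (1 − 0.78)^2 = 0.952
ΔR = 0.952 − 0.78 = 0.172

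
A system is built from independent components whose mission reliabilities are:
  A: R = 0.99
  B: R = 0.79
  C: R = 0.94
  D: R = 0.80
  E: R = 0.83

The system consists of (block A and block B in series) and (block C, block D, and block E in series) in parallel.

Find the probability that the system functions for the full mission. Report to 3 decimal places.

Series (A and B): 0.99000 × 0.79000 = 0.78210
Series (C, D, and E): 0.94000 × 0.80000 × 0.83000 = 0.62416
Parallel ([0.78210] and [0.62416]): 1 − (1 − 0.78210)(1 − 0.62416) = 0.918

0.918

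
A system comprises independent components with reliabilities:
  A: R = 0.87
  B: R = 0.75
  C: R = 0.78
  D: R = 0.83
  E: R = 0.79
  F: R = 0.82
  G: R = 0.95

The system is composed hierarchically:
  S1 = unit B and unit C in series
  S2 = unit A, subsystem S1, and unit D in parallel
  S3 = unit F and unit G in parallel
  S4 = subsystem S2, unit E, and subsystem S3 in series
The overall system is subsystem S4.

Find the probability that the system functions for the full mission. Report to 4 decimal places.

Series (B and C): 0.750000 × 0.780000 = 0.585000
Parallel (A, [0.585000], and D): 1 − (1 − 0.870000)(1 − 0.585000)(1 − 0.830000) = 0.990829
Parallel (F and G): 1 − (1 − 0.820000)(1 − 0.950000) = 0.991000
Series ([0.990829], E, and [0.991000]): 0.990829 × 0.790000 × 0.991000 = 0.7757

0.7757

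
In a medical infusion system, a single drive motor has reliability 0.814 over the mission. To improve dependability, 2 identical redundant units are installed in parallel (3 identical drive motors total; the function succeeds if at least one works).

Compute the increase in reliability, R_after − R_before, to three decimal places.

R_before = 0.814
R_after = 1 − (1 − 0.814)^3 = 0.994
ΔR = 0.994 − 0.814 = 0.180

0.180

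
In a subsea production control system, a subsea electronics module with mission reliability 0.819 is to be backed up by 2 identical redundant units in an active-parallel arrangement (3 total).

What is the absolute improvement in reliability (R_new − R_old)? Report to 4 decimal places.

0.1751

R_before = 0.819
R_after = 1 − (1 − 0.819)^3 = 0.9941
ΔR = 0.9941 − 0.819 = 0.1751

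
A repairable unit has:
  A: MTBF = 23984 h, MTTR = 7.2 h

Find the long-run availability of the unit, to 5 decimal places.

0.99970

A(A) = MTBF/(MTBF+MTTR) = 23984/(23984+7.2) = 0.99970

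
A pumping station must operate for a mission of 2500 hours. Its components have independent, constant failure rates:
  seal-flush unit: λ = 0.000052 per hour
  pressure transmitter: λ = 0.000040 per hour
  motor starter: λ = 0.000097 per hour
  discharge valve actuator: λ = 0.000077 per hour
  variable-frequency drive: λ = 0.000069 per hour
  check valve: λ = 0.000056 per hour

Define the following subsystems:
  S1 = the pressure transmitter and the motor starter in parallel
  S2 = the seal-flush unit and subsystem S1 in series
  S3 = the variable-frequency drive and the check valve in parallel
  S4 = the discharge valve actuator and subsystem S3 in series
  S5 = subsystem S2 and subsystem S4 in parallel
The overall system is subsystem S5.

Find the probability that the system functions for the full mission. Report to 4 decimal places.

R(seal-flush unit) = exp(−0.000052 × 2500) = 0.878095
R(pressure transmitter) = exp(−0.000040 × 2500) = 0.904837
R(motor starter) = exp(−0.000097 × 2500) = 0.784664
R(discharge valve actuator) = exp(−0.000077 × 2500) = 0.824894
R(variable-frequency drive) = exp(−0.000069 × 2500) = 0.841558
R(check valve) = exp(−0.000056 × 2500) = 0.869358
Parallel (pressure transmitter and motor starter): 1 − (1 − 0.904837)(1 − 0.784664) = 0.979508
Series (seal-flush unit and [0.979508]): 0.878095 × 0.979508 = 0.860101
Parallel (variable-frequency drive and check valve): 1 − (1 − 0.841558)(1 − 0.869358) = 0.979301
Series (discharge valve actuator and [0.979301]): 0.824894 × 0.979301 = 0.807820
Parallel ([0.860101] and [0.807820]): 1 − (1 − 0.860101)(1 − 0.807820) = 0.9731

0.9731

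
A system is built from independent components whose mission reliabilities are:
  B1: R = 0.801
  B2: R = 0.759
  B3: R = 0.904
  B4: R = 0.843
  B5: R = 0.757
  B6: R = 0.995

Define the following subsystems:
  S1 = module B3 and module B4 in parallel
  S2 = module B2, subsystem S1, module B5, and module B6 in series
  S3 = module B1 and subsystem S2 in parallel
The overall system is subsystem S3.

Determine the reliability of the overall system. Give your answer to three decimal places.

0.913

Parallel (B3 and B4): 1 − (1 − 0.90400)(1 − 0.84300) = 0.98493
Series (B2, [0.98493], B5, and B6): 0.75900 × 0.98493 × 0.75700 × 0.99500 = 0.56307
Parallel (B1 and [0.56307]): 1 − (1 − 0.80100)(1 − 0.56307) = 0.913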